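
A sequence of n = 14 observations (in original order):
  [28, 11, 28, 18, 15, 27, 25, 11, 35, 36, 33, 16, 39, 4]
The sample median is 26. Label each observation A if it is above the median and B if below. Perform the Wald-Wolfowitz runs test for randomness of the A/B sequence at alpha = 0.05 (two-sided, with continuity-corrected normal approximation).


Step 1: Compute median = 26; label A = above, B = below.
Labels in order: ABABBABBAAABAB  (n_A = 7, n_B = 7)
Step 2: Count runs R = 10.
Step 3: Under H0 (random ordering), E[R] = 2*n_A*n_B/(n_A+n_B) + 1 = 2*7*7/14 + 1 = 8.0000.
        Var[R] = 2*n_A*n_B*(2*n_A*n_B - n_A - n_B) / ((n_A+n_B)^2 * (n_A+n_B-1)) = 8232/2548 = 3.2308.
        SD[R] = 1.7974.
Step 4: Continuity-corrected z = (R - 0.5 - E[R]) / SD[R] = (10 - 0.5 - 8.0000) / 1.7974 = 0.8345.
Step 5: Two-sided p-value via normal approximation = 2*(1 - Phi(|z|)) = 0.403986.
Step 6: alpha = 0.05. fail to reject H0.

R = 10, z = 0.8345, p = 0.403986, fail to reject H0.


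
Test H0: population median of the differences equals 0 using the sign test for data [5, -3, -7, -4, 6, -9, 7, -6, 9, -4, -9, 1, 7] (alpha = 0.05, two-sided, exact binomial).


Step 1: Discard zero differences. Original n = 13; n_eff = number of nonzero differences = 13.
Nonzero differences (with sign): +5, -3, -7, -4, +6, -9, +7, -6, +9, -4, -9, +1, +7
Step 2: Count signs: positive = 6, negative = 7.
Step 3: Under H0: P(positive) = 0.5, so the number of positives S ~ Bin(13, 0.5).
Step 4: Two-sided exact p-value = sum of Bin(13,0.5) probabilities at or below the observed probability = 1.000000.
Step 5: alpha = 0.05. fail to reject H0.

n_eff = 13, pos = 6, neg = 7, p = 1.000000, fail to reject H0.


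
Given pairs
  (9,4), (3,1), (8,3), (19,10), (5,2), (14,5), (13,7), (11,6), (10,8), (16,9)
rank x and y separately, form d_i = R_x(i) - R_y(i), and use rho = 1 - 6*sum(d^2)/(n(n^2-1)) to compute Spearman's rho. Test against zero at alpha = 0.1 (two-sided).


Step 1: Rank x and y separately (midranks; no ties here).
rank(x): 9->4, 3->1, 8->3, 19->10, 5->2, 14->8, 13->7, 11->6, 10->5, 16->9
rank(y): 4->4, 1->1, 3->3, 10->10, 2->2, 5->5, 7->7, 6->6, 8->8, 9->9
Step 2: d_i = R_x(i) - R_y(i); compute d_i^2.
  (4-4)^2=0, (1-1)^2=0, (3-3)^2=0, (10-10)^2=0, (2-2)^2=0, (8-5)^2=9, (7-7)^2=0, (6-6)^2=0, (5-8)^2=9, (9-9)^2=0
sum(d^2) = 18.
Step 3: rho = 1 - 6*18 / (10*(10^2 - 1)) = 1 - 108/990 = 0.890909.
Step 4: Under H0, t = rho * sqrt((n-2)/(1-rho^2)) = 5.5482 ~ t(8).
Step 5: Two-sided p-value from the t-distribution with 8 df = 0.000542.
Step 6: alpha = 0.1. reject H0.

rho = 0.8909, p = 0.000542, reject H0 at alpha = 0.1.


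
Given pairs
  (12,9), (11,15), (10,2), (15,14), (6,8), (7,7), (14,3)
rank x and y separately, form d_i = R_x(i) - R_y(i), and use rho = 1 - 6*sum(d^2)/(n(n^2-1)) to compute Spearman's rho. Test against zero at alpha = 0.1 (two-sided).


Step 1: Rank x and y separately (midranks; no ties here).
rank(x): 12->5, 11->4, 10->3, 15->7, 6->1, 7->2, 14->6
rank(y): 9->5, 15->7, 2->1, 14->6, 8->4, 7->3, 3->2
Step 2: d_i = R_x(i) - R_y(i); compute d_i^2.
  (5-5)^2=0, (4-7)^2=9, (3-1)^2=4, (7-6)^2=1, (1-4)^2=9, (2-3)^2=1, (6-2)^2=16
sum(d^2) = 40.
Step 3: rho = 1 - 6*40 / (7*(7^2 - 1)) = 1 - 240/336 = 0.285714.
Step 4: Under H0, t = rho * sqrt((n-2)/(1-rho^2)) = 0.6667 ~ t(5).
Step 5: Two-sided p-value from the t-distribution with 5 df = 0.534509.
Step 6: alpha = 0.1. fail to reject H0.

rho = 0.2857, p = 0.534509, fail to reject H0 at alpha = 0.1.


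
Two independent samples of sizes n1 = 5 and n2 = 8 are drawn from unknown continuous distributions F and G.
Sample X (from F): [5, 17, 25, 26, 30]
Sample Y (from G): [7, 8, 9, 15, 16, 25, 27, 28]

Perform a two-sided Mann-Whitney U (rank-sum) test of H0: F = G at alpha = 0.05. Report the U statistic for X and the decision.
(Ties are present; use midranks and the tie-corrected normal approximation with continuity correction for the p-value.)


Step 1: Combine and sort all 13 observations; assign midranks.
sorted (value, group): (5,X), (7,Y), (8,Y), (9,Y), (15,Y), (16,Y), (17,X), (25,X), (25,Y), (26,X), (27,Y), (28,Y), (30,X)
ranks: 5->1, 7->2, 8->3, 9->4, 15->5, 16->6, 17->7, 25->8.5, 25->8.5, 26->10, 27->11, 28->12, 30->13
Step 2: Rank sum for X: R1 = 1 + 7 + 8.5 + 10 + 13 = 39.5.
Step 3: U_X = R1 - n1(n1+1)/2 = 39.5 - 5*6/2 = 39.5 - 15 = 24.5.
       U_Y = n1*n2 - U_X = 40 - 24.5 = 15.5.
Step 4: Ties are present, so use the tie-corrected normal approximation (with continuity correction) for the p-value.
Step 5: p-value = 0.557643; compare to alpha = 0.05. fail to reject H0.

U_X = 24.5, p = 0.557643, fail to reject H0 at alpha = 0.05.


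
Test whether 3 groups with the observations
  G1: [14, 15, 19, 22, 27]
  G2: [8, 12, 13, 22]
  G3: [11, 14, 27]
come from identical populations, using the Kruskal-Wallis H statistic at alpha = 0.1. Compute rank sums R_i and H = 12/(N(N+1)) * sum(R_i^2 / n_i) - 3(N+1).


Step 1: Combine all N = 12 observations and assign midranks.
sorted (value, group, rank): (8,G2,1), (11,G3,2), (12,G2,3), (13,G2,4), (14,G1,5.5), (14,G3,5.5), (15,G1,7), (19,G1,8), (22,G1,9.5), (22,G2,9.5), (27,G1,11.5), (27,G3,11.5)
Step 2: Sum ranks within each group.
R_1 = 41.5 (n_1 = 5)
R_2 = 17.5 (n_2 = 4)
R_3 = 19 (n_3 = 3)
Step 3: H = 12/(N(N+1)) * sum(R_i^2/n_i) - 3(N+1)
     = 12/(12*13) * (41.5^2/5 + 17.5^2/4 + 19^2/3) - 3*13
     = 0.076923 * 541.346 - 39
     = 2.641987.
Step 4: Ties present; correction factor C = 1 - 18/(12^3 - 12) = 0.989510. Corrected H = 2.641987 / 0.989510 = 2.669994.
Step 5: Under H0, H ~ chi^2(2); p-value = 0.263159.
Step 6: alpha = 0.1. fail to reject H0.

H = 2.6700, df = 2, p = 0.263159, fail to reject H0.


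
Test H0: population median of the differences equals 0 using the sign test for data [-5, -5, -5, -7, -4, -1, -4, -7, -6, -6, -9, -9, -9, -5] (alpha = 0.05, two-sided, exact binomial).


Step 1: Discard zero differences. Original n = 14; n_eff = number of nonzero differences = 14.
Nonzero differences (with sign): -5, -5, -5, -7, -4, -1, -4, -7, -6, -6, -9, -9, -9, -5
Step 2: Count signs: positive = 0, negative = 14.
Step 3: Under H0: P(positive) = 0.5, so the number of positives S ~ Bin(14, 0.5).
Step 4: Two-sided exact p-value = sum of Bin(14,0.5) probabilities at or below the observed probability = 0.000122.
Step 5: alpha = 0.05. reject H0.

n_eff = 14, pos = 0, neg = 14, p = 0.000122, reject H0.


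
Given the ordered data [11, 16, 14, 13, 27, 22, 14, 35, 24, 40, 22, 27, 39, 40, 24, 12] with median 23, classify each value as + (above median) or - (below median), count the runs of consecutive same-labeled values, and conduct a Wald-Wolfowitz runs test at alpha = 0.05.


Step 1: Compute median = 23; label A = above, B = below.
Labels in order: BBBBABBAAABAAAAB  (n_A = 8, n_B = 8)
Step 2: Count runs R = 7.
Step 3: Under H0 (random ordering), E[R] = 2*n_A*n_B/(n_A+n_B) + 1 = 2*8*8/16 + 1 = 9.0000.
        Var[R] = 2*n_A*n_B*(2*n_A*n_B - n_A - n_B) / ((n_A+n_B)^2 * (n_A+n_B-1)) = 14336/3840 = 3.7333.
        SD[R] = 1.9322.
Step 4: Continuity-corrected z = (R + 0.5 - E[R]) / SD[R] = (7 + 0.5 - 9.0000) / 1.9322 = -0.7763.
Step 5: Two-sided p-value via normal approximation = 2*(1 - Phi(|z|)) = 0.437558.
Step 6: alpha = 0.05. fail to reject H0.

R = 7, z = -0.7763, p = 0.437558, fail to reject H0.


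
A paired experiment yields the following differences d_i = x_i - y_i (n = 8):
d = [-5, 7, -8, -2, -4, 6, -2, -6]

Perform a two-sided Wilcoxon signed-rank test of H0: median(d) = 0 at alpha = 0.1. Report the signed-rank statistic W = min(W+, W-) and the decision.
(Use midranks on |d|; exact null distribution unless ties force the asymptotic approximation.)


Step 1: Drop any zero differences (none here) and take |d_i|.
|d| = [5, 7, 8, 2, 4, 6, 2, 6]
Step 2: Midrank |d_i| (ties get averaged ranks).
ranks: |5|->4, |7|->7, |8|->8, |2|->1.5, |4|->3, |6|->5.5, |2|->1.5, |6|->5.5
Step 3: Attach original signs; sum ranks with positive sign and with negative sign.
W+ = 7 + 5.5 = 12.5
W- = 4 + 8 + 1.5 + 3 + 1.5 + 5.5 = 23.5
(Check: W+ + W- = 36 should equal n(n+1)/2 = 36.)
Step 4: Test statistic W = min(W+, W-) = 12.5.
Step 5: Ties in |d|, so use the tie-corrected normal approximation.
        E[W] = n(n+1)/4 = 8*9/4 = 18.
        Tie groups: |d|=2 (t=2), |d|=6 (t=2); sum(t^3 - t) = 12.
        Var[W] = n(n+1)(2n+1)/24 - sum(t^3-t)/48 = 1224/24 - 12/48 = 50.75.
        z = (W - E[W]) / sqrt(Var[W]) = (12.5 - 18) / 7.1239 = -0.7720.
        Two-sided p = 2*Phi(z) = 0.440086.
Step 6: alpha = 0.1. fail to reject H0.

W+ = 12.5, W- = 23.5, W = min = 12.5, p = 0.440086, fail to reject H0.


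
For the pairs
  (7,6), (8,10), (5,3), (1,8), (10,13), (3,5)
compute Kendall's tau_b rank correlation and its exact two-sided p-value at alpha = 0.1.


Step 1: Enumerate the 15 unordered pairs (i,j) with i<j and classify each by sign(x_j-x_i) * sign(y_j-y_i).
  (1,2):dx=+1,dy=+4->C; (1,3):dx=-2,dy=-3->C; (1,4):dx=-6,dy=+2->D; (1,5):dx=+3,dy=+7->C
  (1,6):dx=-4,dy=-1->C; (2,3):dx=-3,dy=-7->C; (2,4):dx=-7,dy=-2->C; (2,5):dx=+2,dy=+3->C
  (2,6):dx=-5,dy=-5->C; (3,4):dx=-4,dy=+5->D; (3,5):dx=+5,dy=+10->C; (3,6):dx=-2,dy=+2->D
  (4,5):dx=+9,dy=+5->C; (4,6):dx=+2,dy=-3->D; (5,6):dx=-7,dy=-8->C
Step 2: C = 11, D = 4, total pairs = 15.
Step 3: tau = (C - D)/(n(n-1)/2) = (11 - 4)/15 = 0.466667.
Step 4: Exact two-sided p-value (enumerate n! = 720 permutations of y under H0): p = 0.272222.
Step 5: alpha = 0.1. fail to reject H0.

tau_b = 0.4667 (C=11, D=4), p = 0.272222, fail to reject H0.


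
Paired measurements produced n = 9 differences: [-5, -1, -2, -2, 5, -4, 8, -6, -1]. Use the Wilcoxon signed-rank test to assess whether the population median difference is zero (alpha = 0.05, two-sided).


Step 1: Drop any zero differences (none here) and take |d_i|.
|d| = [5, 1, 2, 2, 5, 4, 8, 6, 1]
Step 2: Midrank |d_i| (ties get averaged ranks).
ranks: |5|->6.5, |1|->1.5, |2|->3.5, |2|->3.5, |5|->6.5, |4|->5, |8|->9, |6|->8, |1|->1.5
Step 3: Attach original signs; sum ranks with positive sign and with negative sign.
W+ = 6.5 + 9 = 15.5
W- = 6.5 + 1.5 + 3.5 + 3.5 + 5 + 8 + 1.5 = 29.5
(Check: W+ + W- = 45 should equal n(n+1)/2 = 45.)
Step 4: Test statistic W = min(W+, W-) = 15.5.
Step 5: Ties in |d|, so use the tie-corrected normal approximation.
        E[W] = n(n+1)/4 = 9*10/4 = 22.5.
        Tie groups: |d|=1 (t=2), |d|=2 (t=2), |d|=5 (t=2); sum(t^3 - t) = 18.
        Var[W] = n(n+1)(2n+1)/24 - sum(t^3-t)/48 = 1710/24 - 18/48 = 70.875.
        z = (W - E[W]) / sqrt(Var[W]) = (15.5 - 22.5) / 8.4187 = -0.8315.
        Two-sided p = 2*Phi(z) = 0.405703.
Step 6: alpha = 0.05. fail to reject H0.

W+ = 15.5, W- = 29.5, W = min = 15.5, p = 0.405703, fail to reject H0.


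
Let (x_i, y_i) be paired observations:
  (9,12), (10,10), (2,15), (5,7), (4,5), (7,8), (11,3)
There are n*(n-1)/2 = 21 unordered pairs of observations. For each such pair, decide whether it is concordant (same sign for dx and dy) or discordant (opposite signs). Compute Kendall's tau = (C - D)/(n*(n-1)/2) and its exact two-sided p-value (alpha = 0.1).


Step 1: Enumerate the 21 unordered pairs (i,j) with i<j and classify each by sign(x_j-x_i) * sign(y_j-y_i).
  (1,2):dx=+1,dy=-2->D; (1,3):dx=-7,dy=+3->D; (1,4):dx=-4,dy=-5->C; (1,5):dx=-5,dy=-7->C
  (1,6):dx=-2,dy=-4->C; (1,7):dx=+2,dy=-9->D; (2,3):dx=-8,dy=+5->D; (2,4):dx=-5,dy=-3->C
  (2,5):dx=-6,dy=-5->C; (2,6):dx=-3,dy=-2->C; (2,7):dx=+1,dy=-7->D; (3,4):dx=+3,dy=-8->D
  (3,5):dx=+2,dy=-10->D; (3,6):dx=+5,dy=-7->D; (3,7):dx=+9,dy=-12->D; (4,5):dx=-1,dy=-2->C
  (4,6):dx=+2,dy=+1->C; (4,7):dx=+6,dy=-4->D; (5,6):dx=+3,dy=+3->C; (5,7):dx=+7,dy=-2->D
  (6,7):dx=+4,dy=-5->D
Step 2: C = 9, D = 12, total pairs = 21.
Step 3: tau = (C - D)/(n(n-1)/2) = (9 - 12)/21 = -0.142857.
Step 4: Exact two-sided p-value (enumerate n! = 5040 permutations of y under H0): p = 0.772619.
Step 5: alpha = 0.1. fail to reject H0.

tau_b = -0.1429 (C=9, D=12), p = 0.772619, fail to reject H0.


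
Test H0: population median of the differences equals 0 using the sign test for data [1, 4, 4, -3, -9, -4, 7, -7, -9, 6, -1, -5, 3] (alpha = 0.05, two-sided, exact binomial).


Step 1: Discard zero differences. Original n = 13; n_eff = number of nonzero differences = 13.
Nonzero differences (with sign): +1, +4, +4, -3, -9, -4, +7, -7, -9, +6, -1, -5, +3
Step 2: Count signs: positive = 6, negative = 7.
Step 3: Under H0: P(positive) = 0.5, so the number of positives S ~ Bin(13, 0.5).
Step 4: Two-sided exact p-value = sum of Bin(13,0.5) probabilities at or below the observed probability = 1.000000.
Step 5: alpha = 0.05. fail to reject H0.

n_eff = 13, pos = 6, neg = 7, p = 1.000000, fail to reject H0.


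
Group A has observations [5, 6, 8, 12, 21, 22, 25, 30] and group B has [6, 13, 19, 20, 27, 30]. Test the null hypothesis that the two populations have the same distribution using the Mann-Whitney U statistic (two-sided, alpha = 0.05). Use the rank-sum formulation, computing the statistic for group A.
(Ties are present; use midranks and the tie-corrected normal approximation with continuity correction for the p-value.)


Step 1: Combine and sort all 14 observations; assign midranks.
sorted (value, group): (5,X), (6,X), (6,Y), (8,X), (12,X), (13,Y), (19,Y), (20,Y), (21,X), (22,X), (25,X), (27,Y), (30,X), (30,Y)
ranks: 5->1, 6->2.5, 6->2.5, 8->4, 12->5, 13->6, 19->7, 20->8, 21->9, 22->10, 25->11, 27->12, 30->13.5, 30->13.5
Step 2: Rank sum for X: R1 = 1 + 2.5 + 4 + 5 + 9 + 10 + 11 + 13.5 = 56.
Step 3: U_X = R1 - n1(n1+1)/2 = 56 - 8*9/2 = 56 - 36 = 20.
       U_Y = n1*n2 - U_X = 48 - 20 = 28.
Step 4: Ties are present, so use the tie-corrected normal approximation (with continuity correction) for the p-value.
Step 5: p-value = 0.650661; compare to alpha = 0.05. fail to reject H0.

U_X = 20, p = 0.650661, fail to reject H0 at alpha = 0.05.


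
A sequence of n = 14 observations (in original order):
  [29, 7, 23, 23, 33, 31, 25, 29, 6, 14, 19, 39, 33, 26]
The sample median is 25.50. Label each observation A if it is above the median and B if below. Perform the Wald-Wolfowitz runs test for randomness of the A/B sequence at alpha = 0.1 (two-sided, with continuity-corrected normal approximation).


Step 1: Compute median = 25.50; label A = above, B = below.
Labels in order: ABBBAABABBBAAA  (n_A = 7, n_B = 7)
Step 2: Count runs R = 7.
Step 3: Under H0 (random ordering), E[R] = 2*n_A*n_B/(n_A+n_B) + 1 = 2*7*7/14 + 1 = 8.0000.
        Var[R] = 2*n_A*n_B*(2*n_A*n_B - n_A - n_B) / ((n_A+n_B)^2 * (n_A+n_B-1)) = 8232/2548 = 3.2308.
        SD[R] = 1.7974.
Step 4: Continuity-corrected z = (R + 0.5 - E[R]) / SD[R] = (7 + 0.5 - 8.0000) / 1.7974 = -0.2782.
Step 5: Two-sided p-value via normal approximation = 2*(1 - Phi(|z|)) = 0.780879.
Step 6: alpha = 0.1. fail to reject H0.

R = 7, z = -0.2782, p = 0.780879, fail to reject H0.


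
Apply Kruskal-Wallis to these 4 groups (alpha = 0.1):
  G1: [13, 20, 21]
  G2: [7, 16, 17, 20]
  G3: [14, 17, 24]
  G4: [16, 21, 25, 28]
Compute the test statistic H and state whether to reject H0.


Step 1: Combine all N = 14 observations and assign midranks.
sorted (value, group, rank): (7,G2,1), (13,G1,2), (14,G3,3), (16,G2,4.5), (16,G4,4.5), (17,G2,6.5), (17,G3,6.5), (20,G1,8.5), (20,G2,8.5), (21,G1,10.5), (21,G4,10.5), (24,G3,12), (25,G4,13), (28,G4,14)
Step 2: Sum ranks within each group.
R_1 = 21 (n_1 = 3)
R_2 = 20.5 (n_2 = 4)
R_3 = 21.5 (n_3 = 3)
R_4 = 42 (n_4 = 4)
Step 3: H = 12/(N(N+1)) * sum(R_i^2/n_i) - 3(N+1)
     = 12/(14*15) * (21^2/3 + 20.5^2/4 + 21.5^2/3 + 42^2/4) - 3*15
     = 0.057143 * 847.146 - 45
     = 3.408333.
Step 4: Ties present; correction factor C = 1 - 24/(14^3 - 14) = 0.991209. Corrected H = 3.408333 / 0.991209 = 3.438562.
Step 5: Under H0, H ~ chi^2(3); p-value = 0.328818.
Step 6: alpha = 0.1. fail to reject H0.

H = 3.4386, df = 3, p = 0.328818, fail to reject H0.


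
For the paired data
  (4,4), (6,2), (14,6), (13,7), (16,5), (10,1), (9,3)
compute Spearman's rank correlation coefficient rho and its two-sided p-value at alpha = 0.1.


Step 1: Rank x and y separately (midranks; no ties here).
rank(x): 4->1, 6->2, 14->6, 13->5, 16->7, 10->4, 9->3
rank(y): 4->4, 2->2, 6->6, 7->7, 5->5, 1->1, 3->3
Step 2: d_i = R_x(i) - R_y(i); compute d_i^2.
  (1-4)^2=9, (2-2)^2=0, (6-6)^2=0, (5-7)^2=4, (7-5)^2=4, (4-1)^2=9, (3-3)^2=0
sum(d^2) = 26.
Step 3: rho = 1 - 6*26 / (7*(7^2 - 1)) = 1 - 156/336 = 0.535714.
Step 4: Under H0, t = rho * sqrt((n-2)/(1-rho^2)) = 1.4186 ~ t(5).
Step 5: Two-sided p-value from the t-distribution with 5 df = 0.215217.
Step 6: alpha = 0.1. fail to reject H0.

rho = 0.5357, p = 0.215217, fail to reject H0 at alpha = 0.1.


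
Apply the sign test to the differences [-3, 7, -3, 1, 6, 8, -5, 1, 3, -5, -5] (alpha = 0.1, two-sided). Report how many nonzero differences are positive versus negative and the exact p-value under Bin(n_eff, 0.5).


Step 1: Discard zero differences. Original n = 11; n_eff = number of nonzero differences = 11.
Nonzero differences (with sign): -3, +7, -3, +1, +6, +8, -5, +1, +3, -5, -5
Step 2: Count signs: positive = 6, negative = 5.
Step 3: Under H0: P(positive) = 0.5, so the number of positives S ~ Bin(11, 0.5).
Step 4: Two-sided exact p-value = sum of Bin(11,0.5) probabilities at or below the observed probability = 1.000000.
Step 5: alpha = 0.1. fail to reject H0.

n_eff = 11, pos = 6, neg = 5, p = 1.000000, fail to reject H0.


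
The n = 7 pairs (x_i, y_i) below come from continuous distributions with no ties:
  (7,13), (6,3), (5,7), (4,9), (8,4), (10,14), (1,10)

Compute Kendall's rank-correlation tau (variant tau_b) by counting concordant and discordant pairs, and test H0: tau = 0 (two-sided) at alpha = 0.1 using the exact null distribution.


Step 1: Enumerate the 21 unordered pairs (i,j) with i<j and classify each by sign(x_j-x_i) * sign(y_j-y_i).
  (1,2):dx=-1,dy=-10->C; (1,3):dx=-2,dy=-6->C; (1,4):dx=-3,dy=-4->C; (1,5):dx=+1,dy=-9->D
  (1,6):dx=+3,dy=+1->C; (1,7):dx=-6,dy=-3->C; (2,3):dx=-1,dy=+4->D; (2,4):dx=-2,dy=+6->D
  (2,5):dx=+2,dy=+1->C; (2,6):dx=+4,dy=+11->C; (2,7):dx=-5,dy=+7->D; (3,4):dx=-1,dy=+2->D
  (3,5):dx=+3,dy=-3->D; (3,6):dx=+5,dy=+7->C; (3,7):dx=-4,dy=+3->D; (4,5):dx=+4,dy=-5->D
  (4,6):dx=+6,dy=+5->C; (4,7):dx=-3,dy=+1->D; (5,6):dx=+2,dy=+10->C; (5,7):dx=-7,dy=+6->D
  (6,7):dx=-9,dy=-4->C
Step 2: C = 11, D = 10, total pairs = 21.
Step 3: tau = (C - D)/(n(n-1)/2) = (11 - 10)/21 = 0.047619.
Step 4: Exact two-sided p-value (enumerate n! = 5040 permutations of y under H0): p = 1.000000.
Step 5: alpha = 0.1. fail to reject H0.

tau_b = 0.0476 (C=11, D=10), p = 1.000000, fail to reject H0.


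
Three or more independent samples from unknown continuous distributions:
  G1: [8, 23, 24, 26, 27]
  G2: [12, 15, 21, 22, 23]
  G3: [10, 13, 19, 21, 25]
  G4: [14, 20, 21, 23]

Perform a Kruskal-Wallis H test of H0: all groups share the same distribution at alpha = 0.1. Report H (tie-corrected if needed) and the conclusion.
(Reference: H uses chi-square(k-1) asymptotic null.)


Step 1: Combine all N = 19 observations and assign midranks.
sorted (value, group, rank): (8,G1,1), (10,G3,2), (12,G2,3), (13,G3,4), (14,G4,5), (15,G2,6), (19,G3,7), (20,G4,8), (21,G2,10), (21,G3,10), (21,G4,10), (22,G2,12), (23,G1,14), (23,G2,14), (23,G4,14), (24,G1,16), (25,G3,17), (26,G1,18), (27,G1,19)
Step 2: Sum ranks within each group.
R_1 = 68 (n_1 = 5)
R_2 = 45 (n_2 = 5)
R_3 = 40 (n_3 = 5)
R_4 = 37 (n_4 = 4)
Step 3: H = 12/(N(N+1)) * sum(R_i^2/n_i) - 3(N+1)
     = 12/(19*20) * (68^2/5 + 45^2/5 + 40^2/5 + 37^2/4) - 3*20
     = 0.031579 * 1992.05 - 60
     = 2.906842.
Step 4: Ties present; correction factor C = 1 - 48/(19^3 - 19) = 0.992982. Corrected H = 2.906842 / 0.992982 = 2.927385.
Step 5: Under H0, H ~ chi^2(3); p-value = 0.402957.
Step 6: alpha = 0.1. fail to reject H0.

H = 2.9274, df = 3, p = 0.402957, fail to reject H0.


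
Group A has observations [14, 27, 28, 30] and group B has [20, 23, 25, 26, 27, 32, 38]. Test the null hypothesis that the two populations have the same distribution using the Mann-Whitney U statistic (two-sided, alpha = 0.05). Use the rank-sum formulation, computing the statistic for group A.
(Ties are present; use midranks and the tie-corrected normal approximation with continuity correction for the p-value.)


Step 1: Combine and sort all 11 observations; assign midranks.
sorted (value, group): (14,X), (20,Y), (23,Y), (25,Y), (26,Y), (27,X), (27,Y), (28,X), (30,X), (32,Y), (38,Y)
ranks: 14->1, 20->2, 23->3, 25->4, 26->5, 27->6.5, 27->6.5, 28->8, 30->9, 32->10, 38->11
Step 2: Rank sum for X: R1 = 1 + 6.5 + 8 + 9 = 24.5.
Step 3: U_X = R1 - n1(n1+1)/2 = 24.5 - 4*5/2 = 24.5 - 10 = 14.5.
       U_Y = n1*n2 - U_X = 28 - 14.5 = 13.5.
Step 4: Ties are present, so use the tie-corrected normal approximation (with continuity correction) for the p-value.
Step 5: p-value = 1.000000; compare to alpha = 0.05. fail to reject H0.

U_X = 14.5, p = 1.000000, fail to reject H0 at alpha = 0.05.


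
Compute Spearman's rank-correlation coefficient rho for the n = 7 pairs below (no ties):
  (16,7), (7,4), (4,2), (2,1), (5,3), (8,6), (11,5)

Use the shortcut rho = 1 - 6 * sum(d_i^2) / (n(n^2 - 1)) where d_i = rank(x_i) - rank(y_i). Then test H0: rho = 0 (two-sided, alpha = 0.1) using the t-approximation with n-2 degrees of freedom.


Step 1: Rank x and y separately (midranks; no ties here).
rank(x): 16->7, 7->4, 4->2, 2->1, 5->3, 8->5, 11->6
rank(y): 7->7, 4->4, 2->2, 1->1, 3->3, 6->6, 5->5
Step 2: d_i = R_x(i) - R_y(i); compute d_i^2.
  (7-7)^2=0, (4-4)^2=0, (2-2)^2=0, (1-1)^2=0, (3-3)^2=0, (5-6)^2=1, (6-5)^2=1
sum(d^2) = 2.
Step 3: rho = 1 - 6*2 / (7*(7^2 - 1)) = 1 - 12/336 = 0.964286.
Step 4: Under H0, t = rho * sqrt((n-2)/(1-rho^2)) = 8.1408 ~ t(5).
Step 5: Two-sided p-value from the t-distribution with 5 df = 0.000454.
Step 6: alpha = 0.1. reject H0.

rho = 0.9643, p = 0.000454, reject H0 at alpha = 0.1.


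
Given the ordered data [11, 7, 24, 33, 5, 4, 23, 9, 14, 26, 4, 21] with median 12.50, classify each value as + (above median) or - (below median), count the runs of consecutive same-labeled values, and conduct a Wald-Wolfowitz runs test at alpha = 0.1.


Step 1: Compute median = 12.50; label A = above, B = below.
Labels in order: BBAABBABAABA  (n_A = 6, n_B = 6)
Step 2: Count runs R = 8.
Step 3: Under H0 (random ordering), E[R] = 2*n_A*n_B/(n_A+n_B) + 1 = 2*6*6/12 + 1 = 7.0000.
        Var[R] = 2*n_A*n_B*(2*n_A*n_B - n_A - n_B) / ((n_A+n_B)^2 * (n_A+n_B-1)) = 4320/1584 = 2.7273.
        SD[R] = 1.6514.
Step 4: Continuity-corrected z = (R - 0.5 - E[R]) / SD[R] = (8 - 0.5 - 7.0000) / 1.6514 = 0.3028.
Step 5: Two-sided p-value via normal approximation = 2*(1 - Phi(|z|)) = 0.762069.
Step 6: alpha = 0.1. fail to reject H0.

R = 8, z = 0.3028, p = 0.762069, fail to reject H0.


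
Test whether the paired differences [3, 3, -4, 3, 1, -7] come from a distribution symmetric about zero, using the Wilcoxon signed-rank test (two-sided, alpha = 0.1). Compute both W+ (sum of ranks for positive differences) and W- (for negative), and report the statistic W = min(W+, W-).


Step 1: Drop any zero differences (none here) and take |d_i|.
|d| = [3, 3, 4, 3, 1, 7]
Step 2: Midrank |d_i| (ties get averaged ranks).
ranks: |3|->3, |3|->3, |4|->5, |3|->3, |1|->1, |7|->6
Step 3: Attach original signs; sum ranks with positive sign and with negative sign.
W+ = 3 + 3 + 3 + 1 = 10
W- = 5 + 6 = 11
(Check: W+ + W- = 21 should equal n(n+1)/2 = 21.)
Step 4: Test statistic W = min(W+, W-) = 10.
Step 5: Ties in |d|, so use the tie-corrected normal approximation.
        E[W] = n(n+1)/4 = 6*7/4 = 10.5.
        Tie groups: |d|=3 (t=3); sum(t^3 - t) = 24.
        Var[W] = n(n+1)(2n+1)/24 - sum(t^3-t)/48 = 546/24 - 24/48 = 22.25.
        z = (W - E[W]) / sqrt(Var[W]) = (10 - 10.5) / 4.7170 = -0.1060.
        Two-sided p = 2*Phi(z) = 0.915583.
Step 6: alpha = 0.1. fail to reject H0.

W+ = 10, W- = 11, W = min = 10, p = 0.915583, fail to reject H0.


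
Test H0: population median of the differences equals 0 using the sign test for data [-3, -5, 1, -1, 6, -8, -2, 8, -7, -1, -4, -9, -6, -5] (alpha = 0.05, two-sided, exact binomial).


Step 1: Discard zero differences. Original n = 14; n_eff = number of nonzero differences = 14.
Nonzero differences (with sign): -3, -5, +1, -1, +6, -8, -2, +8, -7, -1, -4, -9, -6, -5
Step 2: Count signs: positive = 3, negative = 11.
Step 3: Under H0: P(positive) = 0.5, so the number of positives S ~ Bin(14, 0.5).
Step 4: Two-sided exact p-value = sum of Bin(14,0.5) probabilities at or below the observed probability = 0.057373.
Step 5: alpha = 0.05. fail to reject H0.

n_eff = 14, pos = 3, neg = 11, p = 0.057373, fail to reject H0.


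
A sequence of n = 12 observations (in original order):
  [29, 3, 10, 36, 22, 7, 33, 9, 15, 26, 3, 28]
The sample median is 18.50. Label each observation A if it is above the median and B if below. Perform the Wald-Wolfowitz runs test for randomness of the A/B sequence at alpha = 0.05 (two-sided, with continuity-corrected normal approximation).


Step 1: Compute median = 18.50; label A = above, B = below.
Labels in order: ABBAABABBABA  (n_A = 6, n_B = 6)
Step 2: Count runs R = 9.
Step 3: Under H0 (random ordering), E[R] = 2*n_A*n_B/(n_A+n_B) + 1 = 2*6*6/12 + 1 = 7.0000.
        Var[R] = 2*n_A*n_B*(2*n_A*n_B - n_A - n_B) / ((n_A+n_B)^2 * (n_A+n_B-1)) = 4320/1584 = 2.7273.
        SD[R] = 1.6514.
Step 4: Continuity-corrected z = (R - 0.5 - E[R]) / SD[R] = (9 - 0.5 - 7.0000) / 1.6514 = 0.9083.
Step 5: Two-sided p-value via normal approximation = 2*(1 - Phi(|z|)) = 0.363722.
Step 6: alpha = 0.05. fail to reject H0.

R = 9, z = 0.9083, p = 0.363722, fail to reject H0.


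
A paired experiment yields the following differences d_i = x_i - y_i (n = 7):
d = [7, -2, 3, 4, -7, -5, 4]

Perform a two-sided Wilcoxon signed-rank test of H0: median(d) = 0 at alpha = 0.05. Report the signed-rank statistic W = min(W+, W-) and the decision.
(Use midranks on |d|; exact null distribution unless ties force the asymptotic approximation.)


Step 1: Drop any zero differences (none here) and take |d_i|.
|d| = [7, 2, 3, 4, 7, 5, 4]
Step 2: Midrank |d_i| (ties get averaged ranks).
ranks: |7|->6.5, |2|->1, |3|->2, |4|->3.5, |7|->6.5, |5|->5, |4|->3.5
Step 3: Attach original signs; sum ranks with positive sign and with negative sign.
W+ = 6.5 + 2 + 3.5 + 3.5 = 15.5
W- = 1 + 6.5 + 5 = 12.5
(Check: W+ + W- = 28 should equal n(n+1)/2 = 28.)
Step 4: Test statistic W = min(W+, W-) = 12.5.
Step 5: Ties in |d|, so use the tie-corrected normal approximation.
        E[W] = n(n+1)/4 = 7*8/4 = 14.
        Tie groups: |d|=4 (t=2), |d|=7 (t=2); sum(t^3 - t) = 12.
        Var[W] = n(n+1)(2n+1)/24 - sum(t^3-t)/48 = 840/24 - 12/48 = 34.75.
        z = (W - E[W]) / sqrt(Var[W]) = (12.5 - 14) / 5.8949 = -0.2545.
        Two-sided p = 2*Phi(z) = 0.799143.
Step 6: alpha = 0.05. fail to reject H0.

W+ = 15.5, W- = 12.5, W = min = 12.5, p = 0.799143, fail to reject H0.


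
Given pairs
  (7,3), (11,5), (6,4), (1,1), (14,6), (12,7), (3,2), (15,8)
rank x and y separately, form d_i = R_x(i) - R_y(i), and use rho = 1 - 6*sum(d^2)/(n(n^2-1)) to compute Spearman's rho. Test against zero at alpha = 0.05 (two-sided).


Step 1: Rank x and y separately (midranks; no ties here).
rank(x): 7->4, 11->5, 6->3, 1->1, 14->7, 12->6, 3->2, 15->8
rank(y): 3->3, 5->5, 4->4, 1->1, 6->6, 7->7, 2->2, 8->8
Step 2: d_i = R_x(i) - R_y(i); compute d_i^2.
  (4-3)^2=1, (5-5)^2=0, (3-4)^2=1, (1-1)^2=0, (7-6)^2=1, (6-7)^2=1, (2-2)^2=0, (8-8)^2=0
sum(d^2) = 4.
Step 3: rho = 1 - 6*4 / (8*(8^2 - 1)) = 1 - 24/504 = 0.952381.
Step 4: Under H0, t = rho * sqrt((n-2)/(1-rho^2)) = 7.6509 ~ t(6).
Step 5: Two-sided p-value from the t-distribution with 6 df = 0.000260.
Step 6: alpha = 0.05. reject H0.

rho = 0.9524, p = 0.000260, reject H0 at alpha = 0.05.


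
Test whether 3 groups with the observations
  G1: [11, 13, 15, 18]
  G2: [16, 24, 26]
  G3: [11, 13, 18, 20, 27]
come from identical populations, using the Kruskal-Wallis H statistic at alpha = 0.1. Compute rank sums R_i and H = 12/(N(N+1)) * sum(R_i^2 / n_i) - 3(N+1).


Step 1: Combine all N = 12 observations and assign midranks.
sorted (value, group, rank): (11,G1,1.5), (11,G3,1.5), (13,G1,3.5), (13,G3,3.5), (15,G1,5), (16,G2,6), (18,G1,7.5), (18,G3,7.5), (20,G3,9), (24,G2,10), (26,G2,11), (27,G3,12)
Step 2: Sum ranks within each group.
R_1 = 17.5 (n_1 = 4)
R_2 = 27 (n_2 = 3)
R_3 = 33.5 (n_3 = 5)
Step 3: H = 12/(N(N+1)) * sum(R_i^2/n_i) - 3(N+1)
     = 12/(12*13) * (17.5^2/4 + 27^2/3 + 33.5^2/5) - 3*13
     = 0.076923 * 544.013 - 39
     = 2.847115.
Step 4: Ties present; correction factor C = 1 - 18/(12^3 - 12) = 0.989510. Corrected H = 2.847115 / 0.989510 = 2.877297.
Step 5: Under H0, H ~ chi^2(2); p-value = 0.237248.
Step 6: alpha = 0.1. fail to reject H0.

H = 2.8773, df = 2, p = 0.237248, fail to reject H0.


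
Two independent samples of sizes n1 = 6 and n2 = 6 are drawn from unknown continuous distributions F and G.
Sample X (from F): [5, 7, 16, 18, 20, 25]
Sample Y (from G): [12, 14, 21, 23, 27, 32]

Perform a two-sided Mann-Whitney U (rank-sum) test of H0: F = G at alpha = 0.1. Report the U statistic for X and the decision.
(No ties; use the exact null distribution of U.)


Step 1: Combine and sort all 12 observations; assign midranks.
sorted (value, group): (5,X), (7,X), (12,Y), (14,Y), (16,X), (18,X), (20,X), (21,Y), (23,Y), (25,X), (27,Y), (32,Y)
ranks: 5->1, 7->2, 12->3, 14->4, 16->5, 18->6, 20->7, 21->8, 23->9, 25->10, 27->11, 32->12
Step 2: Rank sum for X: R1 = 1 + 2 + 5 + 6 + 7 + 10 = 31.
Step 3: U_X = R1 - n1(n1+1)/2 = 31 - 6*7/2 = 31 - 21 = 10.
       U_Y = n1*n2 - U_X = 36 - 10 = 26.
Step 4: No ties, so the exact null distribution of U (based on enumerating the C(12,6) = 924 equally likely rank assignments) gives the two-sided p-value.
Step 5: p-value = 0.240260; compare to alpha = 0.1. fail to reject H0.

U_X = 10, p = 0.240260, fail to reject H0 at alpha = 0.1.


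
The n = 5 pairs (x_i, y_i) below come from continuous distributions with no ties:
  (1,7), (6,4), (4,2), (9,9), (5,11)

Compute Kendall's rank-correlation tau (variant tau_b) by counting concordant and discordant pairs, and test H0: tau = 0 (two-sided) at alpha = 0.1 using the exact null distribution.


Step 1: Enumerate the 10 unordered pairs (i,j) with i<j and classify each by sign(x_j-x_i) * sign(y_j-y_i).
  (1,2):dx=+5,dy=-3->D; (1,3):dx=+3,dy=-5->D; (1,4):dx=+8,dy=+2->C; (1,5):dx=+4,dy=+4->C
  (2,3):dx=-2,dy=-2->C; (2,4):dx=+3,dy=+5->C; (2,5):dx=-1,dy=+7->D; (3,4):dx=+5,dy=+7->C
  (3,5):dx=+1,dy=+9->C; (4,5):dx=-4,dy=+2->D
Step 2: C = 6, D = 4, total pairs = 10.
Step 3: tau = (C - D)/(n(n-1)/2) = (6 - 4)/10 = 0.200000.
Step 4: Exact two-sided p-value (enumerate n! = 120 permutations of y under H0): p = 0.816667.
Step 5: alpha = 0.1. fail to reject H0.

tau_b = 0.2000 (C=6, D=4), p = 0.816667, fail to reject H0.


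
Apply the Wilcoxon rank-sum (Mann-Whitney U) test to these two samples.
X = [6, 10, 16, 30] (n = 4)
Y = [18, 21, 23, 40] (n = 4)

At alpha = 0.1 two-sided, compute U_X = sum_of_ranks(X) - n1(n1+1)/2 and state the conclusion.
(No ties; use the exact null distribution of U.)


Step 1: Combine and sort all 8 observations; assign midranks.
sorted (value, group): (6,X), (10,X), (16,X), (18,Y), (21,Y), (23,Y), (30,X), (40,Y)
ranks: 6->1, 10->2, 16->3, 18->4, 21->5, 23->6, 30->7, 40->8
Step 2: Rank sum for X: R1 = 1 + 2 + 3 + 7 = 13.
Step 3: U_X = R1 - n1(n1+1)/2 = 13 - 4*5/2 = 13 - 10 = 3.
       U_Y = n1*n2 - U_X = 16 - 3 = 13.
Step 4: No ties, so the exact null distribution of U (based on enumerating the C(8,4) = 70 equally likely rank assignments) gives the two-sided p-value.
Step 5: p-value = 0.200000; compare to alpha = 0.1. fail to reject H0.

U_X = 3, p = 0.200000, fail to reject H0 at alpha = 0.1.


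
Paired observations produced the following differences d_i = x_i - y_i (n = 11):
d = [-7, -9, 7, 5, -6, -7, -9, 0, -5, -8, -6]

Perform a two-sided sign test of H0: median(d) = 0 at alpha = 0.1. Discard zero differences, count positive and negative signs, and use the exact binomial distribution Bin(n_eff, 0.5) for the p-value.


Step 1: Discard zero differences. Original n = 11; n_eff = number of nonzero differences = 10.
Nonzero differences (with sign): -7, -9, +7, +5, -6, -7, -9, -5, -8, -6
Step 2: Count signs: positive = 2, negative = 8.
Step 3: Under H0: P(positive) = 0.5, so the number of positives S ~ Bin(10, 0.5).
Step 4: Two-sided exact p-value = sum of Bin(10,0.5) probabilities at or below the observed probability = 0.109375.
Step 5: alpha = 0.1. fail to reject H0.

n_eff = 10, pos = 2, neg = 8, p = 0.109375, fail to reject H0.


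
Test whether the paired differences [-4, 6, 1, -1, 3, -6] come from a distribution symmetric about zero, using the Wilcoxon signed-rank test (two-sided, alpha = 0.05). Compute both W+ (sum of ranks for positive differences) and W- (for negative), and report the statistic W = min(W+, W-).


Step 1: Drop any zero differences (none here) and take |d_i|.
|d| = [4, 6, 1, 1, 3, 6]
Step 2: Midrank |d_i| (ties get averaged ranks).
ranks: |4|->4, |6|->5.5, |1|->1.5, |1|->1.5, |3|->3, |6|->5.5
Step 3: Attach original signs; sum ranks with positive sign and with negative sign.
W+ = 5.5 + 1.5 + 3 = 10
W- = 4 + 1.5 + 5.5 = 11
(Check: W+ + W- = 21 should equal n(n+1)/2 = 21.)
Step 4: Test statistic W = min(W+, W-) = 10.
Step 5: Ties in |d|, so use the tie-corrected normal approximation.
        E[W] = n(n+1)/4 = 6*7/4 = 10.5.
        Tie groups: |d|=1 (t=2), |d|=6 (t=2); sum(t^3 - t) = 12.
        Var[W] = n(n+1)(2n+1)/24 - sum(t^3-t)/48 = 546/24 - 12/48 = 22.5.
        z = (W - E[W]) / sqrt(Var[W]) = (10 - 10.5) / 4.7434 = -0.1054.
        Two-sided p = 2*Phi(z) = 0.916051.
Step 6: alpha = 0.05. fail to reject H0.

W+ = 10, W- = 11, W = min = 10, p = 0.916051, fail to reject H0.


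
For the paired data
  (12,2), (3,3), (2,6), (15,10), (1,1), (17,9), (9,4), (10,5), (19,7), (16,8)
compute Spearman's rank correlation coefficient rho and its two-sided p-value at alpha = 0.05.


Step 1: Rank x and y separately (midranks; no ties here).
rank(x): 12->6, 3->3, 2->2, 15->7, 1->1, 17->9, 9->4, 10->5, 19->10, 16->8
rank(y): 2->2, 3->3, 6->6, 10->10, 1->1, 9->9, 4->4, 5->5, 7->7, 8->8
Step 2: d_i = R_x(i) - R_y(i); compute d_i^2.
  (6-2)^2=16, (3-3)^2=0, (2-6)^2=16, (7-10)^2=9, (1-1)^2=0, (9-9)^2=0, (4-4)^2=0, (5-5)^2=0, (10-7)^2=9, (8-8)^2=0
sum(d^2) = 50.
Step 3: rho = 1 - 6*50 / (10*(10^2 - 1)) = 1 - 300/990 = 0.696970.
Step 4: Under H0, t = rho * sqrt((n-2)/(1-rho^2)) = 2.7490 ~ t(8).
Step 5: Two-sided p-value from the t-distribution with 8 df = 0.025097.
Step 6: alpha = 0.05. reject H0.

rho = 0.6970, p = 0.025097, reject H0 at alpha = 0.05.


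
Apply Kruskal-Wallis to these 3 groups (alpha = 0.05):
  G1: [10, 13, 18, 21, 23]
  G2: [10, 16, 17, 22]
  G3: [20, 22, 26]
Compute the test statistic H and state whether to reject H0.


Step 1: Combine all N = 12 observations and assign midranks.
sorted (value, group, rank): (10,G1,1.5), (10,G2,1.5), (13,G1,3), (16,G2,4), (17,G2,5), (18,G1,6), (20,G3,7), (21,G1,8), (22,G2,9.5), (22,G3,9.5), (23,G1,11), (26,G3,12)
Step 2: Sum ranks within each group.
R_1 = 29.5 (n_1 = 5)
R_2 = 20 (n_2 = 4)
R_3 = 28.5 (n_3 = 3)
Step 3: H = 12/(N(N+1)) * sum(R_i^2/n_i) - 3(N+1)
     = 12/(12*13) * (29.5^2/5 + 20^2/4 + 28.5^2/3) - 3*13
     = 0.076923 * 544.8 - 39
     = 2.907692.
Step 4: Ties present; correction factor C = 1 - 12/(12^3 - 12) = 0.993007. Corrected H = 2.907692 / 0.993007 = 2.928169.
Step 5: Under H0, H ~ chi^2(2); p-value = 0.231290.
Step 6: alpha = 0.05. fail to reject H0.

H = 2.9282, df = 2, p = 0.231290, fail to reject H0.


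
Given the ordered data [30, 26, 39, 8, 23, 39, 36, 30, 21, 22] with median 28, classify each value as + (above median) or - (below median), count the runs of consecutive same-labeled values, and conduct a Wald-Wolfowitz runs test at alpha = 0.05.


Step 1: Compute median = 28; label A = above, B = below.
Labels in order: ABABBAAABB  (n_A = 5, n_B = 5)
Step 2: Count runs R = 6.
Step 3: Under H0 (random ordering), E[R] = 2*n_A*n_B/(n_A+n_B) + 1 = 2*5*5/10 + 1 = 6.0000.
        Var[R] = 2*n_A*n_B*(2*n_A*n_B - n_A - n_B) / ((n_A+n_B)^2 * (n_A+n_B-1)) = 2000/900 = 2.2222.
        SD[R] = 1.4907.
Step 4: R = E[R], so z = 0 with no continuity correction.
Step 5: Two-sided p-value via normal approximation = 2*(1 - Phi(|z|)) = 1.000000.
Step 6: alpha = 0.05. fail to reject H0.

R = 6, z = 0.0000, p = 1.000000, fail to reject H0.


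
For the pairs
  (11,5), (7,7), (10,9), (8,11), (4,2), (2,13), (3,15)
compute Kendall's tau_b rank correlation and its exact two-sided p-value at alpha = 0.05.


Step 1: Enumerate the 21 unordered pairs (i,j) with i<j and classify each by sign(x_j-x_i) * sign(y_j-y_i).
  (1,2):dx=-4,dy=+2->D; (1,3):dx=-1,dy=+4->D; (1,4):dx=-3,dy=+6->D; (1,5):dx=-7,dy=-3->C
  (1,6):dx=-9,dy=+8->D; (1,7):dx=-8,dy=+10->D; (2,3):dx=+3,dy=+2->C; (2,4):dx=+1,dy=+4->C
  (2,5):dx=-3,dy=-5->C; (2,6):dx=-5,dy=+6->D; (2,7):dx=-4,dy=+8->D; (3,4):dx=-2,dy=+2->D
  (3,5):dx=-6,dy=-7->C; (3,6):dx=-8,dy=+4->D; (3,7):dx=-7,dy=+6->D; (4,5):dx=-4,dy=-9->C
  (4,6):dx=-6,dy=+2->D; (4,7):dx=-5,dy=+4->D; (5,6):dx=-2,dy=+11->D; (5,7):dx=-1,dy=+13->D
  (6,7):dx=+1,dy=+2->C
Step 2: C = 7, D = 14, total pairs = 21.
Step 3: tau = (C - D)/(n(n-1)/2) = (7 - 14)/21 = -0.333333.
Step 4: Exact two-sided p-value (enumerate n! = 5040 permutations of y under H0): p = 0.381349.
Step 5: alpha = 0.05. fail to reject H0.

tau_b = -0.3333 (C=7, D=14), p = 0.381349, fail to reject H0.


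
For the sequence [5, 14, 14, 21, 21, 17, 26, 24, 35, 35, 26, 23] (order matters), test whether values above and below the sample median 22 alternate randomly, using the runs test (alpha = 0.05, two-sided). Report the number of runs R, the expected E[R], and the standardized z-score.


Step 1: Compute median = 22; label A = above, B = below.
Labels in order: BBBBBBAAAAAA  (n_A = 6, n_B = 6)
Step 2: Count runs R = 2.
Step 3: Under H0 (random ordering), E[R] = 2*n_A*n_B/(n_A+n_B) + 1 = 2*6*6/12 + 1 = 7.0000.
        Var[R] = 2*n_A*n_B*(2*n_A*n_B - n_A - n_B) / ((n_A+n_B)^2 * (n_A+n_B-1)) = 4320/1584 = 2.7273.
        SD[R] = 1.6514.
Step 4: Continuity-corrected z = (R + 0.5 - E[R]) / SD[R] = (2 + 0.5 - 7.0000) / 1.6514 = -2.7249.
Step 5: Two-sided p-value via normal approximation = 2*(1 - Phi(|z|)) = 0.006432.
Step 6: alpha = 0.05. reject H0.

R = 2, z = -2.7249, p = 0.006432, reject H0.


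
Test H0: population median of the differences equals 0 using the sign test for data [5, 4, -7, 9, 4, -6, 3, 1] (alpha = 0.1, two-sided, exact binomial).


Step 1: Discard zero differences. Original n = 8; n_eff = number of nonzero differences = 8.
Nonzero differences (with sign): +5, +4, -7, +9, +4, -6, +3, +1
Step 2: Count signs: positive = 6, negative = 2.
Step 3: Under H0: P(positive) = 0.5, so the number of positives S ~ Bin(8, 0.5).
Step 4: Two-sided exact p-value = sum of Bin(8,0.5) probabilities at or below the observed probability = 0.289062.
Step 5: alpha = 0.1. fail to reject H0.

n_eff = 8, pos = 6, neg = 2, p = 0.289062, fail to reject H0.


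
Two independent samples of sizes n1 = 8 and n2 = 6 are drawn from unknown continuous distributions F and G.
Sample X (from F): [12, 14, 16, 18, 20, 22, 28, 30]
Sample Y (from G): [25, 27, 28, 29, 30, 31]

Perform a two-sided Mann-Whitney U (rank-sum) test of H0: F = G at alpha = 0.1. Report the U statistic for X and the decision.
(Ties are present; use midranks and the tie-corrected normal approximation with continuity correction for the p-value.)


Step 1: Combine and sort all 14 observations; assign midranks.
sorted (value, group): (12,X), (14,X), (16,X), (18,X), (20,X), (22,X), (25,Y), (27,Y), (28,X), (28,Y), (29,Y), (30,X), (30,Y), (31,Y)
ranks: 12->1, 14->2, 16->3, 18->4, 20->5, 22->6, 25->7, 27->8, 28->9.5, 28->9.5, 29->11, 30->12.5, 30->12.5, 31->14
Step 2: Rank sum for X: R1 = 1 + 2 + 3 + 4 + 5 + 6 + 9.5 + 12.5 = 43.
Step 3: U_X = R1 - n1(n1+1)/2 = 43 - 8*9/2 = 43 - 36 = 7.
       U_Y = n1*n2 - U_X = 48 - 7 = 41.
Step 4: Ties are present, so use the tie-corrected normal approximation (with continuity correction) for the p-value.
Step 5: p-value = 0.032774; compare to alpha = 0.1. reject H0.

U_X = 7, p = 0.032774, reject H0 at alpha = 0.1.


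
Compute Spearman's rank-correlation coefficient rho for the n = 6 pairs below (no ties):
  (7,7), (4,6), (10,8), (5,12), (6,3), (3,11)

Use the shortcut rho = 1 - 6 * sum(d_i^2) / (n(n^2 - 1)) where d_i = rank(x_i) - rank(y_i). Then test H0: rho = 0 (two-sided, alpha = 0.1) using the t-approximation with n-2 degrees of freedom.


Step 1: Rank x and y separately (midranks; no ties here).
rank(x): 7->5, 4->2, 10->6, 5->3, 6->4, 3->1
rank(y): 7->3, 6->2, 8->4, 12->6, 3->1, 11->5
Step 2: d_i = R_x(i) - R_y(i); compute d_i^2.
  (5-3)^2=4, (2-2)^2=0, (6-4)^2=4, (3-6)^2=9, (4-1)^2=9, (1-5)^2=16
sum(d^2) = 42.
Step 3: rho = 1 - 6*42 / (6*(6^2 - 1)) = 1 - 252/210 = -0.200000.
Step 4: Under H0, t = rho * sqrt((n-2)/(1-rho^2)) = -0.4082 ~ t(4).
Step 5: Two-sided p-value from the t-distribution with 4 df = 0.704000.
Step 6: alpha = 0.1. fail to reject H0.

rho = -0.2000, p = 0.704000, fail to reject H0 at alpha = 0.1.
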